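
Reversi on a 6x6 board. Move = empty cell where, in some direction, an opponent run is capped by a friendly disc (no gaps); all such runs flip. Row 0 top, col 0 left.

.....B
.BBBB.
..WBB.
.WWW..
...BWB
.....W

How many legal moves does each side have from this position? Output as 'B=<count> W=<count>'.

-- B to move --
(2,0): no bracket -> illegal
(2,1): flips 2 -> legal
(3,0): no bracket -> illegal
(3,4): no bracket -> illegal
(3,5): no bracket -> illegal
(4,0): flips 2 -> legal
(4,1): flips 1 -> legal
(4,2): flips 3 -> legal
(5,3): no bracket -> illegal
(5,4): no bracket -> illegal
B mobility = 4
-- W to move --
(0,0): flips 1 -> legal
(0,1): no bracket -> illegal
(0,2): flips 1 -> legal
(0,3): flips 2 -> legal
(0,4): flips 1 -> legal
(1,0): no bracket -> illegal
(1,5): flips 1 -> legal
(2,0): no bracket -> illegal
(2,1): no bracket -> illegal
(2,5): flips 2 -> legal
(3,4): no bracket -> illegal
(3,5): flips 1 -> legal
(4,2): flips 1 -> legal
(5,2): no bracket -> illegal
(5,3): flips 1 -> legal
(5,4): flips 1 -> legal
W mobility = 10

Answer: B=4 W=10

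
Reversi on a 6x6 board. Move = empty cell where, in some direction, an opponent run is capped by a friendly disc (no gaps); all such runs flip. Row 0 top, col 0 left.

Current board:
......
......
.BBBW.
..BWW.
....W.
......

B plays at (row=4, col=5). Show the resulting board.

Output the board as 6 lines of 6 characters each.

Answer: ......
......
.BBBW.
..BWB.
....WB
......

Derivation:
Place B at (4,5); scan 8 dirs for brackets.
Dir NW: opp run (3,4) capped by B -> flip
Dir N: first cell '.' (not opp) -> no flip
Dir NE: edge -> no flip
Dir W: opp run (4,4), next='.' -> no flip
Dir E: edge -> no flip
Dir SW: first cell '.' (not opp) -> no flip
Dir S: first cell '.' (not opp) -> no flip
Dir SE: edge -> no flip
All flips: (3,4)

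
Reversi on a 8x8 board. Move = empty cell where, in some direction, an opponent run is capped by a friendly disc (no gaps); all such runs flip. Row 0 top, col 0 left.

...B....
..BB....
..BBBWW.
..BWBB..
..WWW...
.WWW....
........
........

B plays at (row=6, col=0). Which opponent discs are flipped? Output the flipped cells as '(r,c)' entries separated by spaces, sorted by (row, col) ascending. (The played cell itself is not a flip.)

Answer: (3,3) (4,2) (5,1)

Derivation:
Dir NW: edge -> no flip
Dir N: first cell '.' (not opp) -> no flip
Dir NE: opp run (5,1) (4,2) (3,3) capped by B -> flip
Dir W: edge -> no flip
Dir E: first cell '.' (not opp) -> no flip
Dir SW: edge -> no flip
Dir S: first cell '.' (not opp) -> no flip
Dir SE: first cell '.' (not opp) -> no flip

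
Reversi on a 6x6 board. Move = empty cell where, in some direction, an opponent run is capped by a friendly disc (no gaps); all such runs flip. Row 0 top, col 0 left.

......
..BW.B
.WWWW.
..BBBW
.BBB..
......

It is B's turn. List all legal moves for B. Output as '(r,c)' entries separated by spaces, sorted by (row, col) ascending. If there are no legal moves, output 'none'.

(0,2): no bracket -> illegal
(0,3): flips 2 -> legal
(0,4): no bracket -> illegal
(1,0): flips 1 -> legal
(1,1): flips 1 -> legal
(1,4): flips 3 -> legal
(2,0): no bracket -> illegal
(2,5): no bracket -> illegal
(3,0): flips 1 -> legal
(3,1): no bracket -> illegal
(4,4): no bracket -> illegal
(4,5): no bracket -> illegal

Answer: (0,3) (1,0) (1,1) (1,4) (3,0)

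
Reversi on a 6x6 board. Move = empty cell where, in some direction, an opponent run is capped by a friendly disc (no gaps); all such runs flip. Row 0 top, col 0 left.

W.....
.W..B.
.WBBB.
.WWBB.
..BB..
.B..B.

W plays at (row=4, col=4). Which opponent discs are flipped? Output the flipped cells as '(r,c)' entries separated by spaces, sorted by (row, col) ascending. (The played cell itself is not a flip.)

Answer: (2,2) (3,3)

Derivation:
Dir NW: opp run (3,3) (2,2) capped by W -> flip
Dir N: opp run (3,4) (2,4) (1,4), next='.' -> no flip
Dir NE: first cell '.' (not opp) -> no flip
Dir W: opp run (4,3) (4,2), next='.' -> no flip
Dir E: first cell '.' (not opp) -> no flip
Dir SW: first cell '.' (not opp) -> no flip
Dir S: opp run (5,4), next=edge -> no flip
Dir SE: first cell '.' (not opp) -> no flip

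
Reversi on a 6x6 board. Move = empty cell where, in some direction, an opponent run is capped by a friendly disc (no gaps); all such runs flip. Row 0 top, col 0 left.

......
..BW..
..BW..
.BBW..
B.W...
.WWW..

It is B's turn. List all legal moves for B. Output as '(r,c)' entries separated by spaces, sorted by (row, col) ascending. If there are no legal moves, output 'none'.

(0,2): no bracket -> illegal
(0,3): no bracket -> illegal
(0,4): flips 1 -> legal
(1,4): flips 2 -> legal
(2,4): flips 1 -> legal
(3,4): flips 2 -> legal
(4,1): no bracket -> illegal
(4,3): no bracket -> illegal
(4,4): flips 1 -> legal
(5,0): no bracket -> illegal
(5,4): no bracket -> illegal

Answer: (0,4) (1,4) (2,4) (3,4) (4,4)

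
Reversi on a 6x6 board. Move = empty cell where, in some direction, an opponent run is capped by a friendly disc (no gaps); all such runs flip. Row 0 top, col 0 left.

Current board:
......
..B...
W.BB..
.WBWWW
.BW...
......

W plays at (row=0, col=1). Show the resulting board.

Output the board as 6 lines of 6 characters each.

Answer: .W....
..W...
W.BW..
.WBWWW
.BW...
......

Derivation:
Place W at (0,1); scan 8 dirs for brackets.
Dir NW: edge -> no flip
Dir N: edge -> no flip
Dir NE: edge -> no flip
Dir W: first cell '.' (not opp) -> no flip
Dir E: first cell '.' (not opp) -> no flip
Dir SW: first cell '.' (not opp) -> no flip
Dir S: first cell '.' (not opp) -> no flip
Dir SE: opp run (1,2) (2,3) capped by W -> flip
All flips: (1,2) (2,3)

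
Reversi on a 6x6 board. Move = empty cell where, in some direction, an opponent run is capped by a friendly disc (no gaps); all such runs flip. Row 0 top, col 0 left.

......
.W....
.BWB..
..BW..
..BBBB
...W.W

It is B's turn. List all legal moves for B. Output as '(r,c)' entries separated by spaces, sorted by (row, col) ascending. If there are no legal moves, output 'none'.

Answer: (0,0) (0,1) (1,2) (2,4) (3,4)

Derivation:
(0,0): flips 3 -> legal
(0,1): flips 1 -> legal
(0,2): no bracket -> illegal
(1,0): no bracket -> illegal
(1,2): flips 1 -> legal
(1,3): no bracket -> illegal
(2,0): no bracket -> illegal
(2,4): flips 1 -> legal
(3,1): no bracket -> illegal
(3,4): flips 1 -> legal
(5,2): no bracket -> illegal
(5,4): no bracket -> illegal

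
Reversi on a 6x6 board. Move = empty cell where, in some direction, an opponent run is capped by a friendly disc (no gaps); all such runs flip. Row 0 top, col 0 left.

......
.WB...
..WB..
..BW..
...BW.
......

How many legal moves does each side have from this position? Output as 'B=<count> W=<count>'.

Answer: B=4 W=6

Derivation:
-- B to move --
(0,0): no bracket -> illegal
(0,1): no bracket -> illegal
(0,2): no bracket -> illegal
(1,0): flips 1 -> legal
(1,3): no bracket -> illegal
(2,0): no bracket -> illegal
(2,1): flips 1 -> legal
(2,4): no bracket -> illegal
(3,1): no bracket -> illegal
(3,4): flips 1 -> legal
(3,5): no bracket -> illegal
(4,2): no bracket -> illegal
(4,5): flips 1 -> legal
(5,3): no bracket -> illegal
(5,4): no bracket -> illegal
(5,5): no bracket -> illegal
B mobility = 4
-- W to move --
(0,1): no bracket -> illegal
(0,2): flips 1 -> legal
(0,3): no bracket -> illegal
(1,3): flips 2 -> legal
(1,4): no bracket -> illegal
(2,1): no bracket -> illegal
(2,4): flips 1 -> legal
(3,1): flips 1 -> legal
(3,4): no bracket -> illegal
(4,1): no bracket -> illegal
(4,2): flips 2 -> legal
(5,2): no bracket -> illegal
(5,3): flips 1 -> legal
(5,4): no bracket -> illegal
W mobility = 6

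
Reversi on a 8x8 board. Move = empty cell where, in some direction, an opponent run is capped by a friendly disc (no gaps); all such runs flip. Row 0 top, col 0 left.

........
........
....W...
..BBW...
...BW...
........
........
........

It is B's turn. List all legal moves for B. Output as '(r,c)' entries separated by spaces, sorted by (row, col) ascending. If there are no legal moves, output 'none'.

(1,3): no bracket -> illegal
(1,4): no bracket -> illegal
(1,5): flips 1 -> legal
(2,3): no bracket -> illegal
(2,5): flips 1 -> legal
(3,5): flips 1 -> legal
(4,5): flips 1 -> legal
(5,3): no bracket -> illegal
(5,4): no bracket -> illegal
(5,5): flips 1 -> legal

Answer: (1,5) (2,5) (3,5) (4,5) (5,5)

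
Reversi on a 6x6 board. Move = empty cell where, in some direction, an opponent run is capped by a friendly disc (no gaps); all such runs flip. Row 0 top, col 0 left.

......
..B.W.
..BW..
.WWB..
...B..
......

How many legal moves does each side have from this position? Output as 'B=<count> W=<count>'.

-- B to move --
(0,3): no bracket -> illegal
(0,4): no bracket -> illegal
(0,5): no bracket -> illegal
(1,3): flips 1 -> legal
(1,5): no bracket -> illegal
(2,0): no bracket -> illegal
(2,1): flips 1 -> legal
(2,4): flips 1 -> legal
(2,5): no bracket -> illegal
(3,0): flips 2 -> legal
(3,4): flips 1 -> legal
(4,0): flips 1 -> legal
(4,1): no bracket -> illegal
(4,2): flips 1 -> legal
B mobility = 7
-- W to move --
(0,1): flips 1 -> legal
(0,2): flips 2 -> legal
(0,3): no bracket -> illegal
(1,1): no bracket -> illegal
(1,3): flips 1 -> legal
(2,1): flips 1 -> legal
(2,4): no bracket -> illegal
(3,4): flips 1 -> legal
(4,2): no bracket -> illegal
(4,4): no bracket -> illegal
(5,2): no bracket -> illegal
(5,3): flips 2 -> legal
(5,4): flips 1 -> legal
W mobility = 7

Answer: B=7 W=7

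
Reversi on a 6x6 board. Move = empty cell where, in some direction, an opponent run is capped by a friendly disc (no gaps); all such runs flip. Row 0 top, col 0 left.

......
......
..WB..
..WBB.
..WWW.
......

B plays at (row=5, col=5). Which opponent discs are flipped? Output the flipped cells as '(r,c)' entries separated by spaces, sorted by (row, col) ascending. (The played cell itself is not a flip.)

Dir NW: opp run (4,4) capped by B -> flip
Dir N: first cell '.' (not opp) -> no flip
Dir NE: edge -> no flip
Dir W: first cell '.' (not opp) -> no flip
Dir E: edge -> no flip
Dir SW: edge -> no flip
Dir S: edge -> no flip
Dir SE: edge -> no flip

Answer: (4,4)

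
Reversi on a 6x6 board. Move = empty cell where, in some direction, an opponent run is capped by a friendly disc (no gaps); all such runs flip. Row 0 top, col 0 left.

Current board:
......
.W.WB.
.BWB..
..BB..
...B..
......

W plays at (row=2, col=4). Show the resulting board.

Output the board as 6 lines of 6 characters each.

Answer: ......
.W.WB.
.BWWW.
..BB..
...B..
......

Derivation:
Place W at (2,4); scan 8 dirs for brackets.
Dir NW: first cell 'W' (not opp) -> no flip
Dir N: opp run (1,4), next='.' -> no flip
Dir NE: first cell '.' (not opp) -> no flip
Dir W: opp run (2,3) capped by W -> flip
Dir E: first cell '.' (not opp) -> no flip
Dir SW: opp run (3,3), next='.' -> no flip
Dir S: first cell '.' (not opp) -> no flip
Dir SE: first cell '.' (not opp) -> no flip
All flips: (2,3)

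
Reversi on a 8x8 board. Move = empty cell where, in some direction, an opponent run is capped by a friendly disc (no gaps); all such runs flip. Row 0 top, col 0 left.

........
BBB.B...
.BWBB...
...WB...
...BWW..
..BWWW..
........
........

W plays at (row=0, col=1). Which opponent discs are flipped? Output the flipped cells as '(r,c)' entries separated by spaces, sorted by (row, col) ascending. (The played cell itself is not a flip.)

Answer: (1,2) (2,3) (3,4)

Derivation:
Dir NW: edge -> no flip
Dir N: edge -> no flip
Dir NE: edge -> no flip
Dir W: first cell '.' (not opp) -> no flip
Dir E: first cell '.' (not opp) -> no flip
Dir SW: opp run (1,0), next=edge -> no flip
Dir S: opp run (1,1) (2,1), next='.' -> no flip
Dir SE: opp run (1,2) (2,3) (3,4) capped by W -> flip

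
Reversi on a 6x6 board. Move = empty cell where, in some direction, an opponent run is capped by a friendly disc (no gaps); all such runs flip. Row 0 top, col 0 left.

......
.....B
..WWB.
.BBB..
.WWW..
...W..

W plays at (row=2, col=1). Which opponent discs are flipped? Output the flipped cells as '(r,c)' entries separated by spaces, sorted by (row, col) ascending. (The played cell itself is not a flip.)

Answer: (3,1) (3,2)

Derivation:
Dir NW: first cell '.' (not opp) -> no flip
Dir N: first cell '.' (not opp) -> no flip
Dir NE: first cell '.' (not opp) -> no flip
Dir W: first cell '.' (not opp) -> no flip
Dir E: first cell 'W' (not opp) -> no flip
Dir SW: first cell '.' (not opp) -> no flip
Dir S: opp run (3,1) capped by W -> flip
Dir SE: opp run (3,2) capped by W -> flip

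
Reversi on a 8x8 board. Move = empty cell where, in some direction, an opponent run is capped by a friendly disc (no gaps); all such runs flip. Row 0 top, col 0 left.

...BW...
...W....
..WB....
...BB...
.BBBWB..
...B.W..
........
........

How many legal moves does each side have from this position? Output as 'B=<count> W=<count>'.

Answer: B=7 W=7

Derivation:
-- B to move --
(0,2): no bracket -> illegal
(0,5): flips 1 -> legal
(1,1): flips 1 -> legal
(1,2): no bracket -> illegal
(1,4): no bracket -> illegal
(1,5): no bracket -> illegal
(2,1): flips 1 -> legal
(2,4): no bracket -> illegal
(3,1): no bracket -> illegal
(3,2): no bracket -> illegal
(3,5): flips 1 -> legal
(4,6): no bracket -> illegal
(5,4): flips 1 -> legal
(5,6): no bracket -> illegal
(6,4): no bracket -> illegal
(6,5): flips 1 -> legal
(6,6): flips 2 -> legal
B mobility = 7
-- W to move --
(0,2): flips 1 -> legal
(1,2): no bracket -> illegal
(1,4): no bracket -> illegal
(2,4): flips 2 -> legal
(2,5): no bracket -> illegal
(3,0): no bracket -> illegal
(3,1): no bracket -> illegal
(3,2): no bracket -> illegal
(3,5): flips 1 -> legal
(3,6): no bracket -> illegal
(4,0): flips 3 -> legal
(4,6): flips 1 -> legal
(5,0): no bracket -> illegal
(5,1): no bracket -> illegal
(5,2): no bracket -> illegal
(5,4): no bracket -> illegal
(5,6): no bracket -> illegal
(6,2): flips 1 -> legal
(6,3): flips 4 -> legal
(6,4): no bracket -> illegal
W mobility = 7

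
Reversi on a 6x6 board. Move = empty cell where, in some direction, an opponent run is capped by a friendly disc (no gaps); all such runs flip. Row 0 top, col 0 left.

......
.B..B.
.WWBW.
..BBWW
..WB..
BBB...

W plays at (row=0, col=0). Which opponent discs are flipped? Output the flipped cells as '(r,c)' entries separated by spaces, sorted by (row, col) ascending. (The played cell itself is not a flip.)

Dir NW: edge -> no flip
Dir N: edge -> no flip
Dir NE: edge -> no flip
Dir W: edge -> no flip
Dir E: first cell '.' (not opp) -> no flip
Dir SW: edge -> no flip
Dir S: first cell '.' (not opp) -> no flip
Dir SE: opp run (1,1) capped by W -> flip

Answer: (1,1)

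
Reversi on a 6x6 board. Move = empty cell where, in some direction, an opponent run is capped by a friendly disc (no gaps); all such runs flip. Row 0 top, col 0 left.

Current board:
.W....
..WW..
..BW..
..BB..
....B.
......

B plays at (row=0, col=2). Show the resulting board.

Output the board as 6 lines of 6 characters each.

Place B at (0,2); scan 8 dirs for brackets.
Dir NW: edge -> no flip
Dir N: edge -> no flip
Dir NE: edge -> no flip
Dir W: opp run (0,1), next='.' -> no flip
Dir E: first cell '.' (not opp) -> no flip
Dir SW: first cell '.' (not opp) -> no flip
Dir S: opp run (1,2) capped by B -> flip
Dir SE: opp run (1,3), next='.' -> no flip
All flips: (1,2)

Answer: .WB...
..BW..
..BW..
..BB..
....B.
......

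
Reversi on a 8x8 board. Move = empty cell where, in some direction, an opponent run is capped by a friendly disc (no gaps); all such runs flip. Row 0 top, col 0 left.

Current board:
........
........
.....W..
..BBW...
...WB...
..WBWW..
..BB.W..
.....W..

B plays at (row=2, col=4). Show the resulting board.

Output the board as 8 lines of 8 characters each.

Place B at (2,4); scan 8 dirs for brackets.
Dir NW: first cell '.' (not opp) -> no flip
Dir N: first cell '.' (not opp) -> no flip
Dir NE: first cell '.' (not opp) -> no flip
Dir W: first cell '.' (not opp) -> no flip
Dir E: opp run (2,5), next='.' -> no flip
Dir SW: first cell 'B' (not opp) -> no flip
Dir S: opp run (3,4) capped by B -> flip
Dir SE: first cell '.' (not opp) -> no flip
All flips: (3,4)

Answer: ........
........
....BW..
..BBB...
...WB...
..WBWW..
..BB.W..
.....W..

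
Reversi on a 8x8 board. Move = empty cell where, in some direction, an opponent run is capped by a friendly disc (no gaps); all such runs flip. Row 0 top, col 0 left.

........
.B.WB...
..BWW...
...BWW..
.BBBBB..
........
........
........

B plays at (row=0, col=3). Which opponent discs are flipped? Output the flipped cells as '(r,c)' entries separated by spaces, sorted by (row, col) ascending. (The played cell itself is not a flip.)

Dir NW: edge -> no flip
Dir N: edge -> no flip
Dir NE: edge -> no flip
Dir W: first cell '.' (not opp) -> no flip
Dir E: first cell '.' (not opp) -> no flip
Dir SW: first cell '.' (not opp) -> no flip
Dir S: opp run (1,3) (2,3) capped by B -> flip
Dir SE: first cell 'B' (not opp) -> no flip

Answer: (1,3) (2,3)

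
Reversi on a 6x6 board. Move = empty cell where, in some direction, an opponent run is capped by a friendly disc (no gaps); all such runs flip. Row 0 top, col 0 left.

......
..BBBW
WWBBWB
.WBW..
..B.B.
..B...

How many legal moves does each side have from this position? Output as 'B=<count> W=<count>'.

-- B to move --
(0,4): no bracket -> illegal
(0,5): flips 1 -> legal
(1,0): flips 1 -> legal
(1,1): no bracket -> illegal
(3,0): flips 2 -> legal
(3,4): flips 2 -> legal
(3,5): flips 1 -> legal
(4,0): flips 1 -> legal
(4,1): no bracket -> illegal
(4,3): flips 1 -> legal
B mobility = 7
-- W to move --
(0,1): no bracket -> illegal
(0,2): flips 1 -> legal
(0,3): flips 3 -> legal
(0,4): flips 3 -> legal
(0,5): no bracket -> illegal
(1,1): flips 4 -> legal
(3,4): no bracket -> illegal
(3,5): flips 1 -> legal
(4,1): no bracket -> illegal
(4,3): flips 1 -> legal
(4,5): no bracket -> illegal
(5,1): flips 1 -> legal
(5,3): flips 1 -> legal
(5,4): no bracket -> illegal
(5,5): flips 1 -> legal
W mobility = 9

Answer: B=7 W=9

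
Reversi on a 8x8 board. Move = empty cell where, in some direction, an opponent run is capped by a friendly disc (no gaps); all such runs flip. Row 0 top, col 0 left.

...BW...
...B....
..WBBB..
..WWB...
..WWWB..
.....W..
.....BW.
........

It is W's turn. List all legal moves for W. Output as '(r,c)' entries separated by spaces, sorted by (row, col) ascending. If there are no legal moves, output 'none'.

(0,2): flips 1 -> legal
(1,2): no bracket -> illegal
(1,4): flips 3 -> legal
(1,5): flips 1 -> legal
(1,6): flips 2 -> legal
(2,6): flips 3 -> legal
(3,5): flips 2 -> legal
(3,6): no bracket -> illegal
(4,6): flips 1 -> legal
(5,4): no bracket -> illegal
(5,6): no bracket -> illegal
(6,4): flips 1 -> legal
(7,4): no bracket -> illegal
(7,5): flips 1 -> legal
(7,6): no bracket -> illegal

Answer: (0,2) (1,4) (1,5) (1,6) (2,6) (3,5) (4,6) (6,4) (7,5)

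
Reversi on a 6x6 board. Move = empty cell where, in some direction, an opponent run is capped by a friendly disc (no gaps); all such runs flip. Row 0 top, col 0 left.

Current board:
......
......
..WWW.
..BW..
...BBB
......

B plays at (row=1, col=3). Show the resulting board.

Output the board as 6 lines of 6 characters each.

Answer: ......
...B..
..WBW.
..BB..
...BBB
......

Derivation:
Place B at (1,3); scan 8 dirs for brackets.
Dir NW: first cell '.' (not opp) -> no flip
Dir N: first cell '.' (not opp) -> no flip
Dir NE: first cell '.' (not opp) -> no flip
Dir W: first cell '.' (not opp) -> no flip
Dir E: first cell '.' (not opp) -> no flip
Dir SW: opp run (2,2), next='.' -> no flip
Dir S: opp run (2,3) (3,3) capped by B -> flip
Dir SE: opp run (2,4), next='.' -> no flip
All flips: (2,3) (3,3)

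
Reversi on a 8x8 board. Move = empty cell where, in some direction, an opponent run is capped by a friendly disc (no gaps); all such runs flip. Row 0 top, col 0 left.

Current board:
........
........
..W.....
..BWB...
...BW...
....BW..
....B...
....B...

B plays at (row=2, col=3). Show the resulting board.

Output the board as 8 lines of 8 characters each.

Answer: ........
........
..WB....
..BBB...
...BW...
....BW..
....B...
....B...

Derivation:
Place B at (2,3); scan 8 dirs for brackets.
Dir NW: first cell '.' (not opp) -> no flip
Dir N: first cell '.' (not opp) -> no flip
Dir NE: first cell '.' (not opp) -> no flip
Dir W: opp run (2,2), next='.' -> no flip
Dir E: first cell '.' (not opp) -> no flip
Dir SW: first cell 'B' (not opp) -> no flip
Dir S: opp run (3,3) capped by B -> flip
Dir SE: first cell 'B' (not opp) -> no flip
All flips: (3,3)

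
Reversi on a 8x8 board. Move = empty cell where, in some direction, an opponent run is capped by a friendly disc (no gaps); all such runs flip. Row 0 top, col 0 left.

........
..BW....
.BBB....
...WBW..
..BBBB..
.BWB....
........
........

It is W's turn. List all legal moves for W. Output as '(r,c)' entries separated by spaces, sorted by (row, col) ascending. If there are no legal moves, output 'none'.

(0,1): no bracket -> illegal
(0,2): no bracket -> illegal
(0,3): no bracket -> illegal
(1,0): no bracket -> illegal
(1,1): flips 2 -> legal
(1,4): no bracket -> illegal
(2,0): no bracket -> illegal
(2,4): no bracket -> illegal
(2,5): flips 2 -> legal
(3,0): no bracket -> illegal
(3,1): flips 1 -> legal
(3,2): flips 1 -> legal
(3,6): no bracket -> illegal
(4,0): no bracket -> illegal
(4,1): no bracket -> illegal
(4,6): no bracket -> illegal
(5,0): flips 1 -> legal
(5,4): flips 1 -> legal
(5,5): flips 2 -> legal
(5,6): no bracket -> illegal
(6,0): flips 2 -> legal
(6,1): no bracket -> illegal
(6,2): flips 2 -> legal
(6,3): flips 2 -> legal
(6,4): no bracket -> illegal

Answer: (1,1) (2,5) (3,1) (3,2) (5,0) (5,4) (5,5) (6,0) (6,2) (6,3)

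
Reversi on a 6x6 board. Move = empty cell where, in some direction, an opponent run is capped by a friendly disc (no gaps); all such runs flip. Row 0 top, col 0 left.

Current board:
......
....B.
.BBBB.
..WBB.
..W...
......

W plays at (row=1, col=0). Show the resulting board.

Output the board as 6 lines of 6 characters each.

Place W at (1,0); scan 8 dirs for brackets.
Dir NW: edge -> no flip
Dir N: first cell '.' (not opp) -> no flip
Dir NE: first cell '.' (not opp) -> no flip
Dir W: edge -> no flip
Dir E: first cell '.' (not opp) -> no flip
Dir SW: edge -> no flip
Dir S: first cell '.' (not opp) -> no flip
Dir SE: opp run (2,1) capped by W -> flip
All flips: (2,1)

Answer: ......
W...B.
.WBBB.
..WBB.
..W...
......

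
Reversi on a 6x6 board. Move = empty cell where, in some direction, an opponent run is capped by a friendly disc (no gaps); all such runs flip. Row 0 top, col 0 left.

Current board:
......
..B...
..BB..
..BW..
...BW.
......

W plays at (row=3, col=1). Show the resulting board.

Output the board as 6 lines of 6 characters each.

Answer: ......
..B...
..BB..
.WWW..
...BW.
......

Derivation:
Place W at (3,1); scan 8 dirs for brackets.
Dir NW: first cell '.' (not opp) -> no flip
Dir N: first cell '.' (not opp) -> no flip
Dir NE: opp run (2,2), next='.' -> no flip
Dir W: first cell '.' (not opp) -> no flip
Dir E: opp run (3,2) capped by W -> flip
Dir SW: first cell '.' (not opp) -> no flip
Dir S: first cell '.' (not opp) -> no flip
Dir SE: first cell '.' (not opp) -> no flip
All flips: (3,2)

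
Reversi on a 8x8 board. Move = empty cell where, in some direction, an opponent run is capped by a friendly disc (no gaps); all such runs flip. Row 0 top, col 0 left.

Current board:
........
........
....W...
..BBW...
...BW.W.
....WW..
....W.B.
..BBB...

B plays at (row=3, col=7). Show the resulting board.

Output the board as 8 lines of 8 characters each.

Place B at (3,7); scan 8 dirs for brackets.
Dir NW: first cell '.' (not opp) -> no flip
Dir N: first cell '.' (not opp) -> no flip
Dir NE: edge -> no flip
Dir W: first cell '.' (not opp) -> no flip
Dir E: edge -> no flip
Dir SW: opp run (4,6) (5,5) (6,4) capped by B -> flip
Dir S: first cell '.' (not opp) -> no flip
Dir SE: edge -> no flip
All flips: (4,6) (5,5) (6,4)

Answer: ........
........
....W...
..BBW..B
...BW.B.
....WB..
....B.B.
..BBB...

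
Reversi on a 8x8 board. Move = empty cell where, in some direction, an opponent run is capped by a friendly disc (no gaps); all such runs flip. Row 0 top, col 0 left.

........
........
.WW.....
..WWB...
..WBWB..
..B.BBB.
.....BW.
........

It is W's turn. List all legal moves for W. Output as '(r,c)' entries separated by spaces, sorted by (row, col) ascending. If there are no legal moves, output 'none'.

(2,3): no bracket -> illegal
(2,4): flips 1 -> legal
(2,5): no bracket -> illegal
(3,5): flips 1 -> legal
(3,6): no bracket -> illegal
(4,1): no bracket -> illegal
(4,6): flips 2 -> legal
(4,7): no bracket -> illegal
(5,1): no bracket -> illegal
(5,3): flips 1 -> legal
(5,7): no bracket -> illegal
(6,1): no bracket -> illegal
(6,2): flips 1 -> legal
(6,3): no bracket -> illegal
(6,4): flips 2 -> legal
(6,7): no bracket -> illegal
(7,4): no bracket -> illegal
(7,5): no bracket -> illegal
(7,6): flips 3 -> legal

Answer: (2,4) (3,5) (4,6) (5,3) (6,2) (6,4) (7,6)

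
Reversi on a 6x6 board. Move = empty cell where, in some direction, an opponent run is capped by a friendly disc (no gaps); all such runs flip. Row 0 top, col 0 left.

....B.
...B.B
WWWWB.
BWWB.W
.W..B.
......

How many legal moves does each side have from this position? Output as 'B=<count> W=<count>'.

Answer: B=5 W=8

Derivation:
-- B to move --
(1,0): flips 1 -> legal
(1,1): flips 1 -> legal
(1,2): flips 1 -> legal
(1,4): no bracket -> illegal
(2,5): no bracket -> illegal
(3,4): no bracket -> illegal
(4,0): flips 2 -> legal
(4,2): no bracket -> illegal
(4,3): no bracket -> illegal
(4,5): no bracket -> illegal
(5,0): no bracket -> illegal
(5,1): no bracket -> illegal
(5,2): flips 1 -> legal
B mobility = 5
-- W to move --
(0,2): flips 2 -> legal
(0,3): flips 1 -> legal
(0,5): no bracket -> illegal
(1,2): no bracket -> illegal
(1,4): no bracket -> illegal
(2,5): flips 1 -> legal
(3,4): flips 1 -> legal
(4,0): flips 1 -> legal
(4,2): no bracket -> illegal
(4,3): flips 1 -> legal
(4,5): no bracket -> illegal
(5,3): flips 1 -> legal
(5,4): no bracket -> illegal
(5,5): flips 2 -> legal
W mobility = 8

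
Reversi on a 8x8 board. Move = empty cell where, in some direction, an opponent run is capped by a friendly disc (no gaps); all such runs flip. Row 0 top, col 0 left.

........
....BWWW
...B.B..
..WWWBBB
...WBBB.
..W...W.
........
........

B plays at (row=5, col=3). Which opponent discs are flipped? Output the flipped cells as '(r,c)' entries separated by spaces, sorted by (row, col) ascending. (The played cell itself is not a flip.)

Dir NW: first cell '.' (not opp) -> no flip
Dir N: opp run (4,3) (3,3) capped by B -> flip
Dir NE: first cell 'B' (not opp) -> no flip
Dir W: opp run (5,2), next='.' -> no flip
Dir E: first cell '.' (not opp) -> no flip
Dir SW: first cell '.' (not opp) -> no flip
Dir S: first cell '.' (not opp) -> no flip
Dir SE: first cell '.' (not opp) -> no flip

Answer: (3,3) (4,3)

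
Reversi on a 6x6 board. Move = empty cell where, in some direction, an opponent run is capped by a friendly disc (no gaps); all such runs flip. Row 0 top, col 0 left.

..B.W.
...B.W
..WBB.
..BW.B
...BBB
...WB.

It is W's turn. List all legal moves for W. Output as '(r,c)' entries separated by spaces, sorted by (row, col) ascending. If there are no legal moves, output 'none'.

Answer: (0,3) (2,5) (3,1) (4,2) (5,5)

Derivation:
(0,1): no bracket -> illegal
(0,3): flips 2 -> legal
(1,1): no bracket -> illegal
(1,2): no bracket -> illegal
(1,4): no bracket -> illegal
(2,1): no bracket -> illegal
(2,5): flips 2 -> legal
(3,1): flips 1 -> legal
(3,4): no bracket -> illegal
(4,1): no bracket -> illegal
(4,2): flips 1 -> legal
(5,2): no bracket -> illegal
(5,5): flips 2 -> legal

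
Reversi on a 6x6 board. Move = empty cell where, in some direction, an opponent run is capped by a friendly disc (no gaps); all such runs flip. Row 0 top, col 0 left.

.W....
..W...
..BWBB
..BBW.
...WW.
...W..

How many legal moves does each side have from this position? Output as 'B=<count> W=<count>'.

Answer: B=7 W=6

Derivation:
-- B to move --
(0,0): no bracket -> illegal
(0,2): flips 1 -> legal
(0,3): no bracket -> illegal
(1,0): no bracket -> illegal
(1,1): no bracket -> illegal
(1,3): flips 1 -> legal
(1,4): flips 1 -> legal
(2,1): no bracket -> illegal
(3,5): flips 1 -> legal
(4,2): no bracket -> illegal
(4,5): no bracket -> illegal
(5,2): flips 2 -> legal
(5,4): flips 3 -> legal
(5,5): flips 1 -> legal
B mobility = 7
-- W to move --
(1,1): flips 2 -> legal
(1,3): no bracket -> illegal
(1,4): flips 1 -> legal
(1,5): no bracket -> illegal
(2,1): flips 2 -> legal
(3,1): flips 2 -> legal
(3,5): no bracket -> illegal
(4,1): flips 1 -> legal
(4,2): flips 2 -> legal
W mobility = 6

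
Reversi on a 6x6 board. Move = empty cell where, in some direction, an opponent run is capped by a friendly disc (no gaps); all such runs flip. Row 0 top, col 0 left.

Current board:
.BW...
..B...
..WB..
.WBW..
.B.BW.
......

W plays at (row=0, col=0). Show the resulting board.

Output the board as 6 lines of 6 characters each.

Place W at (0,0); scan 8 dirs for brackets.
Dir NW: edge -> no flip
Dir N: edge -> no flip
Dir NE: edge -> no flip
Dir W: edge -> no flip
Dir E: opp run (0,1) capped by W -> flip
Dir SW: edge -> no flip
Dir S: first cell '.' (not opp) -> no flip
Dir SE: first cell '.' (not opp) -> no flip
All flips: (0,1)

Answer: WWW...
..B...
..WB..
.WBW..
.B.BW.
......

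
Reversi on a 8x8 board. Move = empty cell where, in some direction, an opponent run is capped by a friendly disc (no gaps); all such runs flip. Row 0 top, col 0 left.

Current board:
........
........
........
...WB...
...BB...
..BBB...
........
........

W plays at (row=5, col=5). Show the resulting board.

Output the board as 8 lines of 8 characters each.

Place W at (5,5); scan 8 dirs for brackets.
Dir NW: opp run (4,4) capped by W -> flip
Dir N: first cell '.' (not opp) -> no flip
Dir NE: first cell '.' (not opp) -> no flip
Dir W: opp run (5,4) (5,3) (5,2), next='.' -> no flip
Dir E: first cell '.' (not opp) -> no flip
Dir SW: first cell '.' (not opp) -> no flip
Dir S: first cell '.' (not opp) -> no flip
Dir SE: first cell '.' (not opp) -> no flip
All flips: (4,4)

Answer: ........
........
........
...WB...
...BW...
..BBBW..
........
........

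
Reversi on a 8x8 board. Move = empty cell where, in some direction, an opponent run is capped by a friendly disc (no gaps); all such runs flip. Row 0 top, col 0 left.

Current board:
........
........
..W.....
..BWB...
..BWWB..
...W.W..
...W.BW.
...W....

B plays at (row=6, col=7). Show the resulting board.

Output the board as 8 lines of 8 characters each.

Answer: ........
........
..W.....
..BWB...
..BWWB..
...W.W..
...W.BBB
...W....

Derivation:
Place B at (6,7); scan 8 dirs for brackets.
Dir NW: first cell '.' (not opp) -> no flip
Dir N: first cell '.' (not opp) -> no flip
Dir NE: edge -> no flip
Dir W: opp run (6,6) capped by B -> flip
Dir E: edge -> no flip
Dir SW: first cell '.' (not opp) -> no flip
Dir S: first cell '.' (not opp) -> no flip
Dir SE: edge -> no flip
All flips: (6,6)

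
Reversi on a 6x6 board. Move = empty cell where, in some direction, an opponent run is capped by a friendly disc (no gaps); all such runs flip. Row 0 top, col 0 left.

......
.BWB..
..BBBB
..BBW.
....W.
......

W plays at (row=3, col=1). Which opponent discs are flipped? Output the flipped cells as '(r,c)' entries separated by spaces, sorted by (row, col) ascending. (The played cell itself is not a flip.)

Dir NW: first cell '.' (not opp) -> no flip
Dir N: first cell '.' (not opp) -> no flip
Dir NE: opp run (2,2) (1,3), next='.' -> no flip
Dir W: first cell '.' (not opp) -> no flip
Dir E: opp run (3,2) (3,3) capped by W -> flip
Dir SW: first cell '.' (not opp) -> no flip
Dir S: first cell '.' (not opp) -> no flip
Dir SE: first cell '.' (not opp) -> no flip

Answer: (3,2) (3,3)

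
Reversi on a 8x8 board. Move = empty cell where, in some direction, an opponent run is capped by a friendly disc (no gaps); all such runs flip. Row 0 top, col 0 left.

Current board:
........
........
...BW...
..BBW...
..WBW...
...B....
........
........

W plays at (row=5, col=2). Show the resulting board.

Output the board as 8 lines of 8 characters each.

Answer: ........
........
...BW...
..BBW...
..WWW...
..WB....
........
........

Derivation:
Place W at (5,2); scan 8 dirs for brackets.
Dir NW: first cell '.' (not opp) -> no flip
Dir N: first cell 'W' (not opp) -> no flip
Dir NE: opp run (4,3) capped by W -> flip
Dir W: first cell '.' (not opp) -> no flip
Dir E: opp run (5,3), next='.' -> no flip
Dir SW: first cell '.' (not opp) -> no flip
Dir S: first cell '.' (not opp) -> no flip
Dir SE: first cell '.' (not opp) -> no flip
All flips: (4,3)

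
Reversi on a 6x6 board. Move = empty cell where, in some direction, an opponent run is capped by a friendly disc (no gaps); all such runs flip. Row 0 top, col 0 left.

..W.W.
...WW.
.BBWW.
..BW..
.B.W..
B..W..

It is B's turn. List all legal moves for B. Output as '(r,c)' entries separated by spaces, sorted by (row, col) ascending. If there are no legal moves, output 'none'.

(0,1): no bracket -> illegal
(0,3): no bracket -> illegal
(0,5): flips 2 -> legal
(1,1): no bracket -> illegal
(1,2): no bracket -> illegal
(1,5): no bracket -> illegal
(2,5): flips 2 -> legal
(3,4): flips 1 -> legal
(3,5): no bracket -> illegal
(4,2): no bracket -> illegal
(4,4): flips 1 -> legal
(5,2): no bracket -> illegal
(5,4): flips 1 -> legal

Answer: (0,5) (2,5) (3,4) (4,4) (5,4)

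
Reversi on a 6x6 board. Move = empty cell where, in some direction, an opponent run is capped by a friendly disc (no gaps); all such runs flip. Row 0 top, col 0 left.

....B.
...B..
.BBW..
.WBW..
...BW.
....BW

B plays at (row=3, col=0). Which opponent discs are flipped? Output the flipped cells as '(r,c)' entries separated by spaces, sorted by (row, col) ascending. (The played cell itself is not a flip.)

Answer: (3,1)

Derivation:
Dir NW: edge -> no flip
Dir N: first cell '.' (not opp) -> no flip
Dir NE: first cell 'B' (not opp) -> no flip
Dir W: edge -> no flip
Dir E: opp run (3,1) capped by B -> flip
Dir SW: edge -> no flip
Dir S: first cell '.' (not opp) -> no flip
Dir SE: first cell '.' (not opp) -> no flip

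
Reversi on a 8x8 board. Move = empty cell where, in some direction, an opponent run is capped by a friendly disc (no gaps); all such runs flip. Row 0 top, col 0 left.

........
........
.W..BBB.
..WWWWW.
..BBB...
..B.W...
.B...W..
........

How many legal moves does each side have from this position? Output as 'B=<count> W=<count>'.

Answer: B=8 W=10

Derivation:
-- B to move --
(1,0): flips 2 -> legal
(1,1): no bracket -> illegal
(1,2): no bracket -> illegal
(2,0): no bracket -> illegal
(2,2): flips 2 -> legal
(2,3): flips 1 -> legal
(2,7): no bracket -> illegal
(3,0): no bracket -> illegal
(3,1): no bracket -> illegal
(3,7): no bracket -> illegal
(4,1): no bracket -> illegal
(4,5): flips 1 -> legal
(4,6): flips 2 -> legal
(4,7): flips 1 -> legal
(5,3): no bracket -> illegal
(5,5): no bracket -> illegal
(5,6): no bracket -> illegal
(6,3): no bracket -> illegal
(6,4): flips 1 -> legal
(6,6): no bracket -> illegal
(7,4): no bracket -> illegal
(7,5): no bracket -> illegal
(7,6): flips 2 -> legal
B mobility = 8
-- W to move --
(1,3): flips 1 -> legal
(1,4): flips 2 -> legal
(1,5): flips 2 -> legal
(1,6): flips 2 -> legal
(1,7): flips 1 -> legal
(2,3): no bracket -> illegal
(2,7): no bracket -> illegal
(3,1): no bracket -> illegal
(3,7): no bracket -> illegal
(4,1): no bracket -> illegal
(4,5): no bracket -> illegal
(5,0): no bracket -> illegal
(5,1): flips 1 -> legal
(5,3): flips 2 -> legal
(5,5): flips 1 -> legal
(6,0): no bracket -> illegal
(6,2): flips 2 -> legal
(6,3): no bracket -> illegal
(7,0): flips 3 -> legal
(7,1): no bracket -> illegal
(7,2): no bracket -> illegal
W mobility = 10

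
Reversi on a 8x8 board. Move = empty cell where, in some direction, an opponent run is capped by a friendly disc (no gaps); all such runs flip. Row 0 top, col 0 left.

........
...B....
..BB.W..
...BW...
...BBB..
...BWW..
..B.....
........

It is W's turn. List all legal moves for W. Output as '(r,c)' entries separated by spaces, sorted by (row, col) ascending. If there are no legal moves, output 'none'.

Answer: (1,1) (1,2) (3,2) (3,5) (3,6) (5,2) (5,6)

Derivation:
(0,2): no bracket -> illegal
(0,3): no bracket -> illegal
(0,4): no bracket -> illegal
(1,1): flips 3 -> legal
(1,2): flips 1 -> legal
(1,4): no bracket -> illegal
(2,1): no bracket -> illegal
(2,4): no bracket -> illegal
(3,1): no bracket -> illegal
(3,2): flips 2 -> legal
(3,5): flips 1 -> legal
(3,6): flips 1 -> legal
(4,2): no bracket -> illegal
(4,6): no bracket -> illegal
(5,1): no bracket -> illegal
(5,2): flips 2 -> legal
(5,6): flips 1 -> legal
(6,1): no bracket -> illegal
(6,3): no bracket -> illegal
(6,4): no bracket -> illegal
(7,1): no bracket -> illegal
(7,2): no bracket -> illegal
(7,3): no bracket -> illegal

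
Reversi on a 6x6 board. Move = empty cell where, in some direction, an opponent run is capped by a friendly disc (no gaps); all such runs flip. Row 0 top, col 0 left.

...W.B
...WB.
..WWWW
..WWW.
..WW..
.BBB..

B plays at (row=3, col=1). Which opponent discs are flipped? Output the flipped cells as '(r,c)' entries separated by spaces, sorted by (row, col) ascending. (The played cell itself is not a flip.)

Answer: (4,2)

Derivation:
Dir NW: first cell '.' (not opp) -> no flip
Dir N: first cell '.' (not opp) -> no flip
Dir NE: opp run (2,2) (1,3), next='.' -> no flip
Dir W: first cell '.' (not opp) -> no flip
Dir E: opp run (3,2) (3,3) (3,4), next='.' -> no flip
Dir SW: first cell '.' (not opp) -> no flip
Dir S: first cell '.' (not opp) -> no flip
Dir SE: opp run (4,2) capped by B -> flip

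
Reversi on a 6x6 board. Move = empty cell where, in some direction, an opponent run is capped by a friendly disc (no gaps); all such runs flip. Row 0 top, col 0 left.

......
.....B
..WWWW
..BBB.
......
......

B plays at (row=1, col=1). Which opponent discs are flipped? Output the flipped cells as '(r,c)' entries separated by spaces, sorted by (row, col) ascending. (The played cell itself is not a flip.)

Dir NW: first cell '.' (not opp) -> no flip
Dir N: first cell '.' (not opp) -> no flip
Dir NE: first cell '.' (not opp) -> no flip
Dir W: first cell '.' (not opp) -> no flip
Dir E: first cell '.' (not opp) -> no flip
Dir SW: first cell '.' (not opp) -> no flip
Dir S: first cell '.' (not opp) -> no flip
Dir SE: opp run (2,2) capped by B -> flip

Answer: (2,2)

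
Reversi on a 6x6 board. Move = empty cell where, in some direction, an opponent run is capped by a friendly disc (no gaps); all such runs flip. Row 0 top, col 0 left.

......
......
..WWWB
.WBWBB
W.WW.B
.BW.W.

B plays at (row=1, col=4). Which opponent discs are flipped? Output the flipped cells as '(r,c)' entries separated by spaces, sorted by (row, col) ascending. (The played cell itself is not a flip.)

Dir NW: first cell '.' (not opp) -> no flip
Dir N: first cell '.' (not opp) -> no flip
Dir NE: first cell '.' (not opp) -> no flip
Dir W: first cell '.' (not opp) -> no flip
Dir E: first cell '.' (not opp) -> no flip
Dir SW: opp run (2,3) capped by B -> flip
Dir S: opp run (2,4) capped by B -> flip
Dir SE: first cell 'B' (not opp) -> no flip

Answer: (2,3) (2,4)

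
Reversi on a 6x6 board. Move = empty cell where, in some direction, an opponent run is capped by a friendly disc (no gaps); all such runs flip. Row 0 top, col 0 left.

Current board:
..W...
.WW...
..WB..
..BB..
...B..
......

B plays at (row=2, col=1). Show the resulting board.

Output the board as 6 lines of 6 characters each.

Place B at (2,1); scan 8 dirs for brackets.
Dir NW: first cell '.' (not opp) -> no flip
Dir N: opp run (1,1), next='.' -> no flip
Dir NE: opp run (1,2), next='.' -> no flip
Dir W: first cell '.' (not opp) -> no flip
Dir E: opp run (2,2) capped by B -> flip
Dir SW: first cell '.' (not opp) -> no flip
Dir S: first cell '.' (not opp) -> no flip
Dir SE: first cell 'B' (not opp) -> no flip
All flips: (2,2)

Answer: ..W...
.WW...
.BBB..
..BB..
...B..
......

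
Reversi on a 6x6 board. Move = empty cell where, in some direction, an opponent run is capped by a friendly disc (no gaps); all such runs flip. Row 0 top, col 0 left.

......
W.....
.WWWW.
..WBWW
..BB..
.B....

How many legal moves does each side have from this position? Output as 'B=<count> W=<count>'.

-- B to move --
(0,0): no bracket -> illegal
(0,1): no bracket -> illegal
(1,1): flips 1 -> legal
(1,2): flips 2 -> legal
(1,3): flips 1 -> legal
(1,4): no bracket -> illegal
(1,5): flips 1 -> legal
(2,0): no bracket -> illegal
(2,5): flips 1 -> legal
(3,0): no bracket -> illegal
(3,1): flips 1 -> legal
(4,1): no bracket -> illegal
(4,4): no bracket -> illegal
(4,5): no bracket -> illegal
B mobility = 6
-- W to move --
(3,1): no bracket -> illegal
(4,0): no bracket -> illegal
(4,1): no bracket -> illegal
(4,4): flips 1 -> legal
(5,0): no bracket -> illegal
(5,2): flips 2 -> legal
(5,3): flips 2 -> legal
(5,4): flips 1 -> legal
W mobility = 4

Answer: B=6 W=4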